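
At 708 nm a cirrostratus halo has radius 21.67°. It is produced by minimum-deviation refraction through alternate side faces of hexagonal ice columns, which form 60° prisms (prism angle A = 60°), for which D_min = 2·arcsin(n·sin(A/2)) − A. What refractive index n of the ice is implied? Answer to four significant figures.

Rearranging: n = sin((D_min + A)/2) / sin(A/2).
(D_min + A)/2 = (21.67° + 60°)/2 = 40.835°.
n = sin 40.835° / sin 30° = 0.6539 / 0.5000 = 1.3078.

1.308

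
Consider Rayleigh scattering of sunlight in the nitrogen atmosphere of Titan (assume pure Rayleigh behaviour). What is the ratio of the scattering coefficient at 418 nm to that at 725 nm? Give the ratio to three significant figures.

Rayleigh scattering ∝ λ⁻⁴, so the ratio of coefficients is the inverse fourth power of the wavelength ratio.
σ(418)/σ(725) = (725/418)⁴ = (1.7344)⁴ = 9.05.

9.05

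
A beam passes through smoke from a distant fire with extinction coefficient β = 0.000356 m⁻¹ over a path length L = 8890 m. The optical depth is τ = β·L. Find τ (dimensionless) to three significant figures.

3.16

τ = β·L = 0.000356 × 8890 = 3.1648.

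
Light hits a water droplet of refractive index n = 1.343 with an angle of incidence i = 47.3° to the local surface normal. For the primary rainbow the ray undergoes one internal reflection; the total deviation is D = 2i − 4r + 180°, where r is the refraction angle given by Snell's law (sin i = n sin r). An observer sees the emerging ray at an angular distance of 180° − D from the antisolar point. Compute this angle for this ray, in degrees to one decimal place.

sin r = sin 47.3° / 1.343 = 0.7349/1.343 = 0.5472; r = 33.18°.
D = 2·47.3° − 4·33.18° + 180° = 94.60° − 132.71° + 180° = 141.89°.
Angle from antisolar point = 180° − D = 38.11°.

38.1°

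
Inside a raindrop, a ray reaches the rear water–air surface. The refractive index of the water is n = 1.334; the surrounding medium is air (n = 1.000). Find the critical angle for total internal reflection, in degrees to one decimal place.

sin θ_c = n_air / n = 1.000 / 1.334 = 0.7496.
θ_c = arcsin(0.7496) = 48.56°.

48.6°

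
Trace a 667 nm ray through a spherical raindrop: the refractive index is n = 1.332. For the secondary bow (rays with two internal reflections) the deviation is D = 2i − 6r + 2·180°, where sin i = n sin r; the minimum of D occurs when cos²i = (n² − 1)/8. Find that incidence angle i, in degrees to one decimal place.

71.9°

cos²i = (1.332² − 1)/8 = (1.77422 − 1)/8 = 0.09678.
cos i = 0.31109, so i = 71.875°.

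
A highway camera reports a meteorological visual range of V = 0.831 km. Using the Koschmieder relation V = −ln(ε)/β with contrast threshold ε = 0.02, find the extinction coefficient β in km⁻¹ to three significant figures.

β = −ln(0.02) / V = 3.912 / 0.831 = 4.7076 km⁻¹.

4.71 km⁻¹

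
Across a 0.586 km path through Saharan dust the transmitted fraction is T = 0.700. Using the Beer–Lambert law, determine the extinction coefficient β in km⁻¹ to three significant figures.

Beer–Lambert: T = exp(−βL) ⇒ β = −ln(T)/L = −ln(0.700)/0.586 = 0.3567/0.586 = 0.6087 km⁻¹.

0.609 km⁻¹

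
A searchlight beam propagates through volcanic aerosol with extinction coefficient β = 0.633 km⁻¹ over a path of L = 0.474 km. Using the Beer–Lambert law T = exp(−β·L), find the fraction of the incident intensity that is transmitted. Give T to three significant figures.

τ = β·L = 0.633 × 0.474 = 0.3000.
T = exp(−0.3000) = 0.7408.

0.741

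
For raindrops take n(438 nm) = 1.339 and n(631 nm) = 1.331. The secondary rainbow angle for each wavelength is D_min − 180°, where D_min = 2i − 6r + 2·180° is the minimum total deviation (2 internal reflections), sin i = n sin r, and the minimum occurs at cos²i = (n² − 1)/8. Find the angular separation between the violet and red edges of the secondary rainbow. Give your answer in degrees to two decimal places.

2.09°

At 438 nm (n = 1.339): cos²i = 0.09912 → i = 71.650°, r = 45.141°, D_min = 232.451°, rainbow angle = 52.451°.
At 631 nm (n = 1.331): cos²i = 0.09645 → i = 71.907°, r = 45.575°, D_min = 230.365°, rainbow angle = 50.365°.
Angular width = |52.451° − 50.365°| = 2.086°.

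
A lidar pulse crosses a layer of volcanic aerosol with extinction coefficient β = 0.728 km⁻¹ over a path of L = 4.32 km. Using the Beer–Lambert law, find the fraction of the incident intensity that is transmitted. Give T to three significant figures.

0.0431

τ = β·L = 0.728 × 4.32 = 3.1450.
T = exp(−3.1450) = 0.0431.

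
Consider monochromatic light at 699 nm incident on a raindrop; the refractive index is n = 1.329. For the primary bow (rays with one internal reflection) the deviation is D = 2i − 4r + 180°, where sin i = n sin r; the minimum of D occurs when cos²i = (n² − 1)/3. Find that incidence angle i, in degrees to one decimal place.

cos²i = (1.329² − 1)/3 = (1.76624 − 1)/3 = 0.25541.
cos i = 0.50538, so i = 59.643°.

59.6°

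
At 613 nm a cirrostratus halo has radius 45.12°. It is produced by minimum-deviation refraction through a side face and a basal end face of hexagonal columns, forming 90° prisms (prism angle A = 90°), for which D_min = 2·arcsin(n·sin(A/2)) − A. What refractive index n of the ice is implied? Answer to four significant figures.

1.307

Rearranging: n = sin((D_min + A)/2) / sin(A/2).
(D_min + A)/2 = (45.12° + 90°)/2 = 67.560°.
n = sin 67.560° / sin 45° = 0.9243 / 0.7071 = 1.3071.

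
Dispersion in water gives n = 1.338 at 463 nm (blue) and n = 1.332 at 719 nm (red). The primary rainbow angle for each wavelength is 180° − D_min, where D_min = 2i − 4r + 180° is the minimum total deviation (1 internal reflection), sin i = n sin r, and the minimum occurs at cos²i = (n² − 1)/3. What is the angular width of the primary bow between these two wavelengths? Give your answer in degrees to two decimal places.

0.87°

At 463 nm (n = 1.338): cos²i = 0.26341 → i = 59.120°, r = 39.899°, D_min = 138.643°, rainbow angle = 41.357°.
At 719 nm (n = 1.332): cos²i = 0.25807 → i = 59.469°, r = 40.290°, D_min = 137.776°, rainbow angle = 42.224°.
Angular width = |41.357° − 42.224°| = 0.867°.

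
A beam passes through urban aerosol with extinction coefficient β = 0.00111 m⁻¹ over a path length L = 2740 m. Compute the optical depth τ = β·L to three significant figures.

3.04

τ = β·L = 0.00111 × 2740 = 3.0414.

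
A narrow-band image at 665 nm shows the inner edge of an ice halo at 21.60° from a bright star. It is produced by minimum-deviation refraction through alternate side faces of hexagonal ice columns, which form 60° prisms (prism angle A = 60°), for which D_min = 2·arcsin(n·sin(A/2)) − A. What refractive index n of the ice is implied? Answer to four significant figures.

1.307

Rearranging: n = sin((D_min + A)/2) / sin(A/2).
(D_min + A)/2 = (21.60° + 60°)/2 = 40.800°.
n = sin 40.800° / sin 30° = 0.6534 / 0.5000 = 1.3068.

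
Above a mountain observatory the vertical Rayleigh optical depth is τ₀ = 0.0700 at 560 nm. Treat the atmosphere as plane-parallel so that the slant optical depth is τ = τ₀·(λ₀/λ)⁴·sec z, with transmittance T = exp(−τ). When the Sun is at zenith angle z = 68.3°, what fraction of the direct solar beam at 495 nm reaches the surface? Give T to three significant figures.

0.733

sec 68.3° = 2.7046.
τ = 0.0700 × (560/495)⁴ × 2.7046 = 0.0700 × 1.6381 × 2.7046 = 0.3101.
T = exp(−0.3101) = 0.7334.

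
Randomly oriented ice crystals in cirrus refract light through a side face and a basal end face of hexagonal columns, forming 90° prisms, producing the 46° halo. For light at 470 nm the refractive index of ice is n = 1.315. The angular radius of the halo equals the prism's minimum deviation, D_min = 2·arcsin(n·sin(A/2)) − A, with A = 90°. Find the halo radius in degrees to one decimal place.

46.8°

n·sin(A/2) = 1.315 × sin 45° = 1.315 × 0.7071 = 0.9298.
D_min = 2·arcsin(0.9298) − 90° = 2 × 68.411° − 90° = 46.821°.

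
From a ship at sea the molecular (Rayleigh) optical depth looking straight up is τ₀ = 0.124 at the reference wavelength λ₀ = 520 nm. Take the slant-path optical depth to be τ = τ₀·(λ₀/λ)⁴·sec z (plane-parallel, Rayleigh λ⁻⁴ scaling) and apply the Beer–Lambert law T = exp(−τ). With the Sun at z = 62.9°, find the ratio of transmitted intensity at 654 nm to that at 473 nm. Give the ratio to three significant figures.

Airmass: sec 62.9° = 2.1952.
τ(654 nm) = 0.124 × (520/654)⁴ × 2.1952 = 0.124 × 0.3997 × 2.1952 = 0.1088.
τ(473 nm) = 0.124 × (520/473)⁴ × 2.1952 = 0.124 × 1.4607 × 2.1952 = 0.3976.
T(654)/T(473) = exp(τ_B − τ_A) = exp(0.2888) = 1.3349.

1.33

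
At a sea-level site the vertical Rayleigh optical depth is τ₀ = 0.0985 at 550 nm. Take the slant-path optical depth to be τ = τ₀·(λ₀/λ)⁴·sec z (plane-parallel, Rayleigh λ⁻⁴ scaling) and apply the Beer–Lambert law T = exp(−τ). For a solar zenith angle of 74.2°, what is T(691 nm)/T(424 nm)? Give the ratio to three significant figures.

Airmass: sec 74.2° = 3.6727.
τ(691 nm) = 0.0985 × (550/691)⁴ × 3.6727 = 0.0985 × 0.4014 × 3.6727 = 0.1452.
τ(424 nm) = 0.0985 × (550/424)⁴ × 3.6727 = 0.0985 × 2.8313 × 3.6727 = 1.0243.
T(691)/T(424) = exp(τ_B − τ_A) = exp(0.8791) = 2.4086.

2.41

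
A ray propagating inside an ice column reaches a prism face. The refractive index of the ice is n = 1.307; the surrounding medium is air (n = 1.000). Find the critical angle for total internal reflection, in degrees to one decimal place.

sin θ_c = n_air / n = 1.000 / 1.307 = 0.7651.
θ_c = arcsin(0.7651) = 49.92°.

49.9°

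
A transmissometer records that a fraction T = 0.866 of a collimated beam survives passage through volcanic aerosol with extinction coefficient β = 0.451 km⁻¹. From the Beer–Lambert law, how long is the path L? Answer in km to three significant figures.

Beer–Lambert: T = exp(−βL) ⇒ L = −ln(T)/β = −ln(0.866)/0.451 = 0.1439/0.451 = 0.319 km.

0.319 km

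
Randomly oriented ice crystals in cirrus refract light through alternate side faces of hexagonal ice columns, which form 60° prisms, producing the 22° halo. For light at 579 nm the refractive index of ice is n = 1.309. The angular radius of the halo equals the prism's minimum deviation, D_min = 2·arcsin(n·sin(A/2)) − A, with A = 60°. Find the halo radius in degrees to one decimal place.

21.8°

n·sin(A/2) = 1.309 × sin 30° = 1.309 × 0.5000 = 0.6545.
D_min = 2·arcsin(0.6545) − 60° = 2 × 40.882° − 60° = 21.763°.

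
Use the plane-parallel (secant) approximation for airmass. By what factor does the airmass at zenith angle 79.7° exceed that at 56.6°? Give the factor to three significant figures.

X(79.7°)/X(56.6°) = sec 79.7° / sec 56.6° = cos 56.6° / cos 79.7° = 0.5505/0.1788 = 3.0787.

3.08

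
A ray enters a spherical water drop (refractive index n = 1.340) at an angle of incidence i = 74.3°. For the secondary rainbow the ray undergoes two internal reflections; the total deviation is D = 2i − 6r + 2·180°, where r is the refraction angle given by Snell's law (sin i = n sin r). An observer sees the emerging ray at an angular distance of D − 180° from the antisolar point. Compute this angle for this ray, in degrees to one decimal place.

53.1°

sin r = sin 74.3° / 1.340 = 0.9627/1.340 = 0.7184; r = 45.92°.
D = 2·74.3° − 6·45.92° + 2·180° = 148.60° − 275.55° + 360° = 233.05°.
Angle from antisolar point = D − 180° = 53.05°.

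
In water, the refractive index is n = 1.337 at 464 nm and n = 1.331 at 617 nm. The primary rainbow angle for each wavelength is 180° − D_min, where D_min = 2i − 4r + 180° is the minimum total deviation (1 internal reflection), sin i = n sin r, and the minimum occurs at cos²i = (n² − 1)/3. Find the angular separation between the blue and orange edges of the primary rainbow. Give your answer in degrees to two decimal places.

0.87°

At 464 nm (n = 1.337): cos²i = 0.26252 → i = 59.178°, r = 39.964°, D_min = 138.500°, rainbow angle = 41.500°.
At 617 nm (n = 1.331): cos²i = 0.25719 → i = 59.527°, r = 40.356°, D_min = 137.630°, rainbow angle = 42.370°.
Angular width = |41.500° − 42.370°| = 0.870°.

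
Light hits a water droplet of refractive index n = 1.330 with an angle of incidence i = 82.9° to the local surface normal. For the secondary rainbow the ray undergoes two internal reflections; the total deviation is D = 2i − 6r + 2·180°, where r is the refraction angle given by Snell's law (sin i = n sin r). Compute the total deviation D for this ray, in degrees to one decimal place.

236.3°

sin r = sin 82.9° / 1.330 = 0.9923/1.330 = 0.7461; r = 48.25°.
D = 2·82.9° − 6·48.25° + 2·180° = 165.80° − 289.53° + 360° = 236.27°.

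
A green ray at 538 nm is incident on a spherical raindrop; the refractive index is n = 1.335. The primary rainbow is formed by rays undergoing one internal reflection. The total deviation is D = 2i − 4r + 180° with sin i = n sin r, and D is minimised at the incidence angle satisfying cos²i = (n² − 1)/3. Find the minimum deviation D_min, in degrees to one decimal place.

cos²i = (1.78222 − 1)/3 = 0.26074; i = arccos(0.51063) = 59.294°.
sin r = sin 59.294°/1.335 = 0.64405; r = 40.094°.
D_min = 2·59.294° − 4·40.094° + 180° = 138.212°.

138.2°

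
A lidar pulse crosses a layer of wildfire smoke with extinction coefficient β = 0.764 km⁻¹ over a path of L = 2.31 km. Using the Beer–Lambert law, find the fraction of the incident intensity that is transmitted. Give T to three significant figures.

τ = β·L = 0.764 × 2.31 = 1.7648.
T = exp(−1.7648) = 0.1712.

0.171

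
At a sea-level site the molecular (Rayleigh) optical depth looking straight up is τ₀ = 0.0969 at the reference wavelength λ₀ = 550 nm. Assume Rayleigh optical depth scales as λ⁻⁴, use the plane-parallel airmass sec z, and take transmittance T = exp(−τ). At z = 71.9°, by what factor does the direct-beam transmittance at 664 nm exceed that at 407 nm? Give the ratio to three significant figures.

Airmass: sec 71.9° = 3.2188.
τ(664 nm) = 0.0969 × (550/664)⁴ × 3.2188 = 0.0969 × 0.4707 × 3.2188 = 0.1468.
τ(407 nm) = 0.0969 × (550/407)⁴ × 3.2188 = 0.0969 × 3.3348 × 3.2188 = 1.0401.
T(664)/T(407) = exp(τ_B − τ_A) = exp(0.8933) = 2.4432.

2.44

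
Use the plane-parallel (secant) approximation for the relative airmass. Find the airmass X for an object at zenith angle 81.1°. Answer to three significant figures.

6.46

X = sec z = 1/cos 81.1° = 1/0.1547 = 6.4637.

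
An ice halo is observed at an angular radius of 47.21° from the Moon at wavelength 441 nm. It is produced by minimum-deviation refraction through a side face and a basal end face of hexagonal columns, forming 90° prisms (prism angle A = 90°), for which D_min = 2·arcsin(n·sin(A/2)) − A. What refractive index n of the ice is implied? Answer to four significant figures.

Rearranging: n = sin((D_min + A)/2) / sin(A/2).
(D_min + A)/2 = (47.21° + 90°)/2 = 68.605°.
n = sin 68.605° / sin 45° = 0.9311 / 0.7071 = 1.3168.

1.317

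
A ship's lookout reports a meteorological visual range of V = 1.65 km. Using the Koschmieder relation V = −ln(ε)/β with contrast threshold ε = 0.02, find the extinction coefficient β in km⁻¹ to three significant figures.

2.37 km⁻¹

β = −ln(0.02) / V = 3.912 / 1.65 = 2.3709 km⁻¹.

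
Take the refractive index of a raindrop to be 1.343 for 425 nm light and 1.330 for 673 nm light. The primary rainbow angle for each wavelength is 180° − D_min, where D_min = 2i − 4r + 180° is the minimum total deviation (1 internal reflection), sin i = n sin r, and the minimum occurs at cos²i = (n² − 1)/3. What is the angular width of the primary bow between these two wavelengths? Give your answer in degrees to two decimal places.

At 425 nm (n = 1.343): cos²i = 0.26788 → i = 58.830°, r = 39.577°, D_min = 139.354°, rainbow angle = 40.646°.
At 673 nm (n = 1.330): cos²i = 0.25630 → i = 59.585°, r = 40.422°, D_min = 137.484°, rainbow angle = 42.516°.
Angular width = |40.646° − 42.516°| = 1.871°.

1.87°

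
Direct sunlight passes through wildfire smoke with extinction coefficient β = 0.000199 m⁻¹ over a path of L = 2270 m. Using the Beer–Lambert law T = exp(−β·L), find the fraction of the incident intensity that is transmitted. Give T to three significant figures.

0.637

τ = β·L = 0.000199 × 2270 = 0.4517.
T = exp(−0.4517) = 0.6365.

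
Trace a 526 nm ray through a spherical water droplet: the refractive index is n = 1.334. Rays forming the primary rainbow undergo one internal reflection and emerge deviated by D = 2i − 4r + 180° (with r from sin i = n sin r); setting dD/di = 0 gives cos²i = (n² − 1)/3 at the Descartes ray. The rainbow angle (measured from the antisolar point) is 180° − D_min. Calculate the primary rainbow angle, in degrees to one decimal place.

cos²i = (1.77956 − 1)/3 = 0.25985; i = arccos(0.50976) = 59.352°.
sin r = sin 59.352°/1.334 = 0.64492; r = 40.159°.
D_min = 2·59.352° − 4·40.159° + 180° = 138.067°.
Rainbow angle = 180° − D_min = 41.933°.

41.9°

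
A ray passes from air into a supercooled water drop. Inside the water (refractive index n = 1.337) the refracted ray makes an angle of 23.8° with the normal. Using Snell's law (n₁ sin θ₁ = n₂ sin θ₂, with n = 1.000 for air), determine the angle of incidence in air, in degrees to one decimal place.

32.7°

Snell: sin θ_i = n · sin θ_r = 1.337 × sin 23.8° = 1.337 × 0.4035 = 0.5395.
θ_i = arcsin(0.5395) = 32.65°.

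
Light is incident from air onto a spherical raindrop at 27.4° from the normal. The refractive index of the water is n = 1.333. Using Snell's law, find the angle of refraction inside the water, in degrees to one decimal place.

Snell: sin θ_r = sin θ_i / n = sin 27.4° / 1.333 = 0.4602 / 1.333 = 0.3452.
θ_r = arcsin(0.3452) = 20.20°.

20.2°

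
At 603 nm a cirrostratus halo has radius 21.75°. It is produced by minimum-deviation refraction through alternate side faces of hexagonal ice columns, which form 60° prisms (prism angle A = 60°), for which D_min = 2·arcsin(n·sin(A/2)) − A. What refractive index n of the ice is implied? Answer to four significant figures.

1.309

Rearranging: n = sin((D_min + A)/2) / sin(A/2).
(D_min + A)/2 = (21.75° + 60°)/2 = 40.875°.
n = sin 40.875° / sin 30° = 0.6544 / 0.5000 = 1.3088.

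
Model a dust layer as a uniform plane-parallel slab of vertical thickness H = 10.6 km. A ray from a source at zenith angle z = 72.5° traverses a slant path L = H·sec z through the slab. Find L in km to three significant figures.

sec z = 1/cos 72.5° = 3.3255.
L = 10.6 × 3.3255 = 35.250 km.

35.3 km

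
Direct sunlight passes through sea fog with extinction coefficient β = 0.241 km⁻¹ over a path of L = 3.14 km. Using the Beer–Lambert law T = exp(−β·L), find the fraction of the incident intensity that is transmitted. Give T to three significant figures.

0.469

τ = β·L = 0.241 × 3.14 = 0.7567.
T = exp(−0.7567) = 0.4692.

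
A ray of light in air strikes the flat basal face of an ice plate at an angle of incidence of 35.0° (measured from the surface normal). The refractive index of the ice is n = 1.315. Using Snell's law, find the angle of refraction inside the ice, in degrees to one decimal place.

Snell: sin θ_r = sin θ_i / n = sin 35.0° / 1.315 = 0.5736 / 1.315 = 0.4362.
θ_r = arcsin(0.4362) = 25.86°.

25.9°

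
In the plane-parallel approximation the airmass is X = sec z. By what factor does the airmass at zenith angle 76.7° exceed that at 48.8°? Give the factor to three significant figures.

X(76.7°)/X(48.8°) = sec 76.7° / sec 48.8° = cos 48.8° / cos 76.7° = 0.6587/0.2300 = 2.8632.

2.86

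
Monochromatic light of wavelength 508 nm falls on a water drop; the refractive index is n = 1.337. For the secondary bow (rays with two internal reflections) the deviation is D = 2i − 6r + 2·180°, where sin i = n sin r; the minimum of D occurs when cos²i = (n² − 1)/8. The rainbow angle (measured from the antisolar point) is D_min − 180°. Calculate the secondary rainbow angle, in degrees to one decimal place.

51.9°

cos²i = (1.78757 − 1)/8 = 0.09845; i = arccos(0.31376) = 71.714°.
sin r = sin 71.714°/1.337 = 0.71017; r = 45.249°.
D_min = 2·71.714° − 6·45.249° + 360° = 231.934°.
Rainbow angle = D_min − 180° = 51.934°.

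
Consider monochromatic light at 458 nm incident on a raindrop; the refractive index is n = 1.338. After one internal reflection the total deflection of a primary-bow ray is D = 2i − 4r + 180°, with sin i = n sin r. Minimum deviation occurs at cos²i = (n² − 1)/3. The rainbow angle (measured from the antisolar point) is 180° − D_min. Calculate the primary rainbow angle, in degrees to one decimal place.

41.4°

cos²i = (1.79024 − 1)/3 = 0.26341; i = arccos(0.51324) = 59.120°.
sin r = sin 59.120°/1.338 = 0.64144; r = 39.899°.
D_min = 2·59.120° − 4·39.899° + 180° = 138.643°.
Rainbow angle = 180° − D_min = 41.357°.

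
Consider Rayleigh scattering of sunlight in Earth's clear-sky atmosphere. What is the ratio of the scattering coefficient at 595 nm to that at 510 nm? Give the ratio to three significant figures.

0.540

Rayleigh scattering ∝ λ⁻⁴, so the ratio of coefficients is the inverse fourth power of the wavelength ratio.
σ(595)/σ(510) = (510/595)⁴ = (0.8571)⁴ = 0.5398.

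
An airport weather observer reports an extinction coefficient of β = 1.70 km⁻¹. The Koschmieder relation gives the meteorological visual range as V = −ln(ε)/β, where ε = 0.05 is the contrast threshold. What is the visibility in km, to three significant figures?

V = −ln(0.05) / 1.70 = 2.996 / 1.70 = 1.7622 km.

1.76 km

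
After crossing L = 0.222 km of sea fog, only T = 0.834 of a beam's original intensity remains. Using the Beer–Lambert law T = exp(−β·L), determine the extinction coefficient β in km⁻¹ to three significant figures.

0.818 km⁻¹

Beer–Lambert: T = exp(−βL) ⇒ β = −ln(T)/L = −ln(0.834)/0.222 = 0.1815/0.222 = 0.8177 km⁻¹.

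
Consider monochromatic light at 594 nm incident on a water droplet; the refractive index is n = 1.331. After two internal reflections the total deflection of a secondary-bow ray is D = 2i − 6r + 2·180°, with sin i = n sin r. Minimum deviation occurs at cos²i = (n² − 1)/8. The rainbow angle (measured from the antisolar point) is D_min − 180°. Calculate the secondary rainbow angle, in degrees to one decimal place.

cos²i = (1.77156 − 1)/8 = 0.09645; i = arccos(0.31056) = 71.907°.
sin r = sin 71.907°/1.331 = 0.71417; r = 45.575°.
D_min = 2·71.907° − 6·45.575° + 360° = 230.365°.
Rainbow angle = D_min − 180° = 50.365°.

50.4°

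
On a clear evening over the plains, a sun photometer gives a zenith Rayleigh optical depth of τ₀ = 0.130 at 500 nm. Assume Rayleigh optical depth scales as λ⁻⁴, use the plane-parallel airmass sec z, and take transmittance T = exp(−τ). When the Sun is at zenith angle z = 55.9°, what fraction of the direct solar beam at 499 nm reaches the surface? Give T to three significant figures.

sec 55.9° = 1.7837.
τ = 0.130 × (500/499)⁴ × 1.7837 = 0.130 × 1.0080 × 1.7837 = 0.2337.
T = exp(−0.2337) = 0.7916.

0.792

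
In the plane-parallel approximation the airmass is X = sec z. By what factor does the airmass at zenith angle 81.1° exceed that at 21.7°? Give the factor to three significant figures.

6.01

X(81.1°)/X(21.7°) = sec 81.1° / sec 21.7° = cos 21.7° / cos 81.1° = 0.9291/0.1547 = 6.0056.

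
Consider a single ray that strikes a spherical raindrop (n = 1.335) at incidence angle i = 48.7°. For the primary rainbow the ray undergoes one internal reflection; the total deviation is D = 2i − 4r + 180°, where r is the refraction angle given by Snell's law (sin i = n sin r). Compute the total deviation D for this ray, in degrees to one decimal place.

140.4°

sin r = sin 48.7° / 1.335 = 0.7513/1.335 = 0.5627; r = 34.25°.
D = 2·48.7° − 4·34.25° + 180° = 97.40° − 136.98° + 180° = 140.42°.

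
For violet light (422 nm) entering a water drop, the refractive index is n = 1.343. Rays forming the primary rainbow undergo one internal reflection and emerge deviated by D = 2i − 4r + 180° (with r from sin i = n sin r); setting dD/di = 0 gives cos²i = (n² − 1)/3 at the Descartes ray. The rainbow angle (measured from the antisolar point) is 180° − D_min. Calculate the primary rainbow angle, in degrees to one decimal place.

40.6°

cos²i = (1.80365 − 1)/3 = 0.26788; i = arccos(0.51757) = 58.830°.
sin r = sin 58.830°/1.343 = 0.63711; r = 39.577°.
D_min = 2·58.830° − 4·39.577° + 180° = 139.354°.
Rainbow angle = 180° − D_min = 40.646°.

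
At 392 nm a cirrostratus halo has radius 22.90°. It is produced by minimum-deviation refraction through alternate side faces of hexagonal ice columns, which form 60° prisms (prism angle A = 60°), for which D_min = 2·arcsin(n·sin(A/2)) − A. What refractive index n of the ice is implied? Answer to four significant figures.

Rearranging: n = sin((D_min + A)/2) / sin(A/2).
(D_min + A)/2 = (22.90° + 60°)/2 = 41.450°.
n = sin 41.450° / sin 30° = 0.6620 / 0.5000 = 1.3239.

1.324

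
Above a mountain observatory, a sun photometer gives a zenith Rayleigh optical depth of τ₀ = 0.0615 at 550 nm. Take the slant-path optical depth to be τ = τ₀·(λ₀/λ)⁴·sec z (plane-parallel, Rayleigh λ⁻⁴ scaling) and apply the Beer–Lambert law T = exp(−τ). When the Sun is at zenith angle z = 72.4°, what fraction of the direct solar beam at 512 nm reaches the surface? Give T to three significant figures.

sec 72.4° = 3.3072.
τ = 0.0615 × (550/512)⁴ × 3.3072 = 0.0615 × 1.3316 × 3.3072 = 0.2708.
T = exp(−0.2708) = 0.7627.

0.763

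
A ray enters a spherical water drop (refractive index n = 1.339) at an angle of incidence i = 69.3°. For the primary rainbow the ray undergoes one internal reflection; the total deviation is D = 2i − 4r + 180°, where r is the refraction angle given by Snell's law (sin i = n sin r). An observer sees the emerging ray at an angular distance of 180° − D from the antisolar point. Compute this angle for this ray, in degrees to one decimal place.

sin r = sin 69.3° / 1.339 = 0.9354/1.339 = 0.6986; r = 44.32°.
D = 2·69.3° − 4·44.32° + 180° = 138.60° − 177.26° + 180° = 141.34°.
Angle from antisolar point = 180° − D = 38.66°.

38.7°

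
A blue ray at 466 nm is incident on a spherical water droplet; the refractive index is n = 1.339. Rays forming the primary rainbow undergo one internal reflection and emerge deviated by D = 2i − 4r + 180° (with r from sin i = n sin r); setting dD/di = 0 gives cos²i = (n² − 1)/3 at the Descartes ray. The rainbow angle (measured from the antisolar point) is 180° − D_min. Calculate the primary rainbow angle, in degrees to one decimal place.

cos²i = (1.79292 − 1)/3 = 0.26431; i = arccos(0.51411) = 59.062°.
sin r = sin 59.062°/1.339 = 0.64057; r = 39.834°.
D_min = 2·59.062° − 4·39.834° + 180° = 138.786°.
Rainbow angle = 180° − D_min = 41.214°.

41.2°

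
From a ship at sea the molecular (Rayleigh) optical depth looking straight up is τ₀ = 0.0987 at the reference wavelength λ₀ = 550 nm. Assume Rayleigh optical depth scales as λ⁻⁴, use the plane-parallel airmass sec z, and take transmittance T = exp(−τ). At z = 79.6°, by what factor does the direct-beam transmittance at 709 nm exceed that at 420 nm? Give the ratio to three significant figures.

Airmass: sec 79.6° = 5.5396.
τ(709 nm) = 0.0987 × (550/709)⁴ × 5.5396 = 0.0987 × 0.3621 × 5.5396 = 0.1980.
τ(420 nm) = 0.0987 × (550/420)⁴ × 5.5396 = 0.0987 × 2.9407 × 5.5396 = 1.6079.
T(709)/T(420) = exp(τ_B − τ_A) = exp(1.4099) = 4.0954.

4.10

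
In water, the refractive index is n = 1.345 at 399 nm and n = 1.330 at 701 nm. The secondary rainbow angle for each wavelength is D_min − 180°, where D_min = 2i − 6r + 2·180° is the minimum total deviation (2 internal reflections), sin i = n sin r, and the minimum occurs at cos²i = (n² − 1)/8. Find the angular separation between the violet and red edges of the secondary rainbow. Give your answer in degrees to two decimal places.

At 399 nm (n = 1.345): cos²i = 0.10113 → i = 71.458°, r = 44.821°, D_min = 233.987°, rainbow angle = 53.987°.
At 701 nm (n = 1.330): cos²i = 0.09611 → i = 71.940°, r = 45.630°, D_min = 230.101°, rainbow angle = 50.101°.
Angular width = |53.987° − 50.101°| = 3.886°.

3.89°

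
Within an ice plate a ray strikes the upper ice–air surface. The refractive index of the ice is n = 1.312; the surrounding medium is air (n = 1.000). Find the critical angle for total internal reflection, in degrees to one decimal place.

sin θ_c = n_air / n = 1.000 / 1.312 = 0.7622.
θ_c = arcsin(0.7622) = 49.66°.

49.7°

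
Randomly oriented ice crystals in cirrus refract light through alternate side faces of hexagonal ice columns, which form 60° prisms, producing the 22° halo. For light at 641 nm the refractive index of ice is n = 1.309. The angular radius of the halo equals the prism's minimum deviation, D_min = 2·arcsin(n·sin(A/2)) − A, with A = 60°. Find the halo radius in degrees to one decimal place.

n·sin(A/2) = 1.309 × sin 30° = 1.309 × 0.5000 = 0.6545.
D_min = 2·arcsin(0.6545) − 60° = 2 × 40.882° − 60° = 21.763°.

21.8°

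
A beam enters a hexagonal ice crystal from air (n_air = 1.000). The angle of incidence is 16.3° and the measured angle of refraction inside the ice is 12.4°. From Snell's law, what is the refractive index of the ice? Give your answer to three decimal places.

n = sin θ_i / sin θ_r = sin 16.3° / sin 12.4° = 0.2807 / 0.2147 = 1.3070.

1.307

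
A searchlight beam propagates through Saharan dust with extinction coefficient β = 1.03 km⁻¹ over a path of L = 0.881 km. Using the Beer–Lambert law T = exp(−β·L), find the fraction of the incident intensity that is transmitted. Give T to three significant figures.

τ = β·L = 1.03 × 0.881 = 0.9074.
T = exp(−0.9074) = 0.4036.

0.404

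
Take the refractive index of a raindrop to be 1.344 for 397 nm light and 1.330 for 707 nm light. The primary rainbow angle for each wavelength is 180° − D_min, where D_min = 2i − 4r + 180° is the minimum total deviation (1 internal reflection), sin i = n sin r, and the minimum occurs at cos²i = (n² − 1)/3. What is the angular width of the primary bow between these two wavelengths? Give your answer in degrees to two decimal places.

At 397 nm (n = 1.344): cos²i = 0.26878 → i = 58.772°, r = 39.512°, D_min = 139.495°, rainbow angle = 40.505°.
At 707 nm (n = 1.330): cos²i = 0.25630 → i = 59.585°, r = 40.422°, D_min = 137.484°, rainbow angle = 42.516°.
Angular width = |40.505° − 42.516°| = 2.011°.

2.01°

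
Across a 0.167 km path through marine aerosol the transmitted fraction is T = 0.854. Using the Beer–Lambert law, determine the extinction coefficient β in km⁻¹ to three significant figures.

0.945 km⁻¹

Beer–Lambert: T = exp(−βL) ⇒ β = −ln(T)/L = −ln(0.854)/0.167 = 0.1578/0.167 = 0.9451 km⁻¹.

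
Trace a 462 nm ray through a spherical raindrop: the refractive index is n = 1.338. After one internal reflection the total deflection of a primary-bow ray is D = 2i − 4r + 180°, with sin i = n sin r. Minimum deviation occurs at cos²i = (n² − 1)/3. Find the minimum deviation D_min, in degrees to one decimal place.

138.6°

cos²i = (1.79024 − 1)/3 = 0.26341; i = arccos(0.51324) = 59.120°.
sin r = sin 59.120°/1.338 = 0.64144; r = 39.899°.
D_min = 2·59.120° − 4·39.899° + 180° = 138.643°.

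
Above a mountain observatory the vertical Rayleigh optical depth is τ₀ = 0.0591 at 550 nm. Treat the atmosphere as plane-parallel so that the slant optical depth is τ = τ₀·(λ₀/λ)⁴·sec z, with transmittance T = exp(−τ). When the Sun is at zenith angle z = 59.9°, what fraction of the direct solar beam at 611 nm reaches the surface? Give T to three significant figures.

sec 59.9° = 1.9940.
τ = 0.0591 × (550/611)⁴ × 1.9940 = 0.0591 × 0.6566 × 1.9940 = 0.0774.
T = exp(−0.0774) = 0.9255.

0.926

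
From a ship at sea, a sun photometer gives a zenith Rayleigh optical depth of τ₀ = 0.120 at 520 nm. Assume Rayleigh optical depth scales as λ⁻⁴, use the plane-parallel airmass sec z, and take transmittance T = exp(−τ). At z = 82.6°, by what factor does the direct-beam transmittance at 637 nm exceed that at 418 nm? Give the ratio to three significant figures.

Airmass: sec 82.6° = 7.7642.
τ(637 nm) = 0.120 × (520/637)⁴ × 7.7642 = 0.120 × 0.4441 × 7.7642 = 0.4137.
τ(418 nm) = 0.120 × (520/418)⁴ × 7.7642 = 0.120 × 2.3950 × 7.7642 = 2.2315.
T(637)/T(418) = exp(τ_B − τ_A) = exp(1.8177) = 6.1577.

6.16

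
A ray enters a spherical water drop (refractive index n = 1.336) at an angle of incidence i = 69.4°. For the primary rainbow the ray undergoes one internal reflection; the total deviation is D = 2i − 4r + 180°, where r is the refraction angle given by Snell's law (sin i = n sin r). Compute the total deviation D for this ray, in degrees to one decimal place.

sin r = sin 69.4° / 1.336 = 0.9361/1.336 = 0.7006; r = 44.48°.
D = 2·69.4° − 4·44.48° + 180° = 138.80° − 177.91° + 180° = 140.89°.

140.9°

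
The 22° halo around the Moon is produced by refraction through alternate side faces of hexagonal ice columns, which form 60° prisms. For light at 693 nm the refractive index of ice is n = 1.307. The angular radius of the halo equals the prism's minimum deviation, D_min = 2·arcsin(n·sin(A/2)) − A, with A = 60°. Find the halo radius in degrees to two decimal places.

21.61°

n·sin(A/2) = 1.307 × sin 30° = 1.307 × 0.5000 = 0.6535.
D_min = 2·arcsin(0.6535) − 60° = 2 × 40.806° − 60° = 21.612°.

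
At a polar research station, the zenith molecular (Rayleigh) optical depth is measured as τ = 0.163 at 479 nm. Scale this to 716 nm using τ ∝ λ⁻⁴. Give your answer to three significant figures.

τ(716 nm) = τ(479 nm) × (479/716)⁴ = 0.163 × (0.6690)⁴ = 0.163 × 0.2003 = 0.0326.

0.0326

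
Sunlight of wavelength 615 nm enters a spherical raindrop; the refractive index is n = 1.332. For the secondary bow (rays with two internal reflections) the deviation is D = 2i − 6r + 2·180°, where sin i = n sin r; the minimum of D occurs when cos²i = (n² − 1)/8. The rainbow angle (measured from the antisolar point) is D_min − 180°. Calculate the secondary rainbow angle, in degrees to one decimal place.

cos²i = (1.77422 − 1)/8 = 0.09678; i = arccos(0.31109) = 71.875°.
sin r = sin 71.875°/1.332 = 0.71350; r = 45.520°.
D_min = 2·71.875° − 6·45.520° + 360° = 230.628°.
Rainbow angle = D_min − 180° = 50.628°.

50.6°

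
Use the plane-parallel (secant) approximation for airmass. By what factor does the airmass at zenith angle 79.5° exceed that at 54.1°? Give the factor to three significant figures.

3.22

X(79.5°)/X(54.1°) = sec 79.5° / sec 54.1° = cos 54.1° / cos 79.5° = 0.5864/0.1822 = 3.2177.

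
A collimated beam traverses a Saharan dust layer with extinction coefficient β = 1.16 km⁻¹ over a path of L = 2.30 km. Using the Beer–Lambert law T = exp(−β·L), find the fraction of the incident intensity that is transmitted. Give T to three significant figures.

τ = β·L = 1.16 × 2.30 = 2.6680.
T = exp(−2.6680) = 0.0694.

0.0694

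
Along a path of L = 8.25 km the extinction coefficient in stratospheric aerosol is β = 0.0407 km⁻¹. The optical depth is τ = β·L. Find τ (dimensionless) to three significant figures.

τ = β·L = 0.0407 × 8.25 = 0.3358.

0.336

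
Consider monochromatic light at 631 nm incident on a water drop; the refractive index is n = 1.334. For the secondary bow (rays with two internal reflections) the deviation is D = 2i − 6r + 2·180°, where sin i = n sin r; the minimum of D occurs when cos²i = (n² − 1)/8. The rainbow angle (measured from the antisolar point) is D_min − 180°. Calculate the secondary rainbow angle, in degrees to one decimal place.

cos²i = (1.77956 − 1)/8 = 0.09744; i = arccos(0.31216) = 71.810°.
sin r = sin 71.810°/1.334 = 0.71217; r = 45.411°.
D_min = 2·71.810° − 6·45.411° + 360° = 231.153°.
Rainbow angle = D_min − 180° = 51.153°.

51.2°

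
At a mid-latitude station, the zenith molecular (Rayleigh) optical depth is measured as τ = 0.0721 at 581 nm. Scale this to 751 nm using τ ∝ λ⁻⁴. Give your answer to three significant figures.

τ(751 nm) = τ(581 nm) × (581/751)⁴ = 0.0721 × (0.7736)⁴ = 0.0721 × 0.3582 = 0.0258.

0.0258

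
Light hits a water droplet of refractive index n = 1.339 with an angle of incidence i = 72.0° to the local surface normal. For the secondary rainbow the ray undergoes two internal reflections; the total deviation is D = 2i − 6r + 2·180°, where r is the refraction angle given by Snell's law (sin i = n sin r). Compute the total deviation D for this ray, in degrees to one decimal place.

sin r = sin 72.0° / 1.339 = 0.9511/1.339 = 0.7103; r = 45.26°.
D = 2·72.0° − 6·45.26° + 2·180° = 144.00° − 271.54° + 360° = 232.46°.

232.5°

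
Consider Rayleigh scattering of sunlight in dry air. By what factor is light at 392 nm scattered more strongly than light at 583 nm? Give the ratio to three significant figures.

Rayleigh scattering ∝ λ⁻⁴, so the ratio of coefficients is the inverse fourth power of the wavelength ratio.
σ(392)/σ(583) = (583/392)⁴ = (1.4872)⁴ = 4.892.

4.89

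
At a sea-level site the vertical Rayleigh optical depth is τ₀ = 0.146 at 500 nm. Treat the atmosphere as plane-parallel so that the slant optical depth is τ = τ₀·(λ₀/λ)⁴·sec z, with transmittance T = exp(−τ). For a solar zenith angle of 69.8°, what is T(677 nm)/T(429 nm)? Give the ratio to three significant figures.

1.92

Airmass: sec 69.8° = 2.8960.
τ(677 nm) = 0.146 × (500/677)⁴ × 2.8960 = 0.146 × 0.2975 × 2.8960 = 0.1258.
τ(429 nm) = 0.146 × (500/429)⁴ × 2.8960 = 0.146 × 1.8452 × 2.8960 = 0.7802.
T(677)/T(429) = exp(τ_B − τ_A) = exp(0.6544) = 1.9240.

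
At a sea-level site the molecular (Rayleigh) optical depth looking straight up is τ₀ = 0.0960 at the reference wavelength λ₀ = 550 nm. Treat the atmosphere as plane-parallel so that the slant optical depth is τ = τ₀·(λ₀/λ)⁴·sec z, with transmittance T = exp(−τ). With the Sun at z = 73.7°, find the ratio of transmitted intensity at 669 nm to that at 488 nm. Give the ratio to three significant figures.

Airmass: sec 73.7° = 3.5629.
τ(669 nm) = 0.0960 × (550/669)⁴ × 3.5629 = 0.0960 × 0.4568 × 3.5629 = 0.1563.
τ(488 nm) = 0.0960 × (550/488)⁴ × 3.5629 = 0.0960 × 1.6135 × 3.5629 = 0.5519.
T(669)/T(488) = exp(τ_B − τ_A) = exp(0.3956) = 1.4853.

1.49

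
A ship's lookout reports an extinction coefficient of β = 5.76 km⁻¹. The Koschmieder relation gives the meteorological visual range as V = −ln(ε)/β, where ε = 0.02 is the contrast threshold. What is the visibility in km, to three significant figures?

V = −ln(0.02) / 5.76 = 3.912 / 5.76 = 0.6792 km.

0.679 km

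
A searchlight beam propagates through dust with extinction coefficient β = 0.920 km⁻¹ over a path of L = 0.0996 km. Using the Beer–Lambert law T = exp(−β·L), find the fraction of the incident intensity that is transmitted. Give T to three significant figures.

0.912

τ = β·L = 0.920 × 0.0996 = 0.0916.
T = exp(−0.0916) = 0.9124.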